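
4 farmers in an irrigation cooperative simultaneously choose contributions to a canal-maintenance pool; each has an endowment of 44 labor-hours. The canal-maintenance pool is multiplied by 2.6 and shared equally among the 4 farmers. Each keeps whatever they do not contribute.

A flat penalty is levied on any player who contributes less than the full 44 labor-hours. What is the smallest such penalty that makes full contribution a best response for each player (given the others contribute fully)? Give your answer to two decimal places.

15.40 labor-hours

Given the others contribute fully, the best deviation is to contribute 0 (any partial contribution still incurs the fine and gives up units whose private return 0.6500 is below 1).
Deviating from 44 to 0 saves 44 labor-hours but forfeits the deviator's share of the drop in the canal-maintenance pool: 2.6/4 × 44 = 28.60.
So the deviation gain is 44 − 28.60 = 15.40, and the fine must be at least 15.40 labor-hours to wipe it out.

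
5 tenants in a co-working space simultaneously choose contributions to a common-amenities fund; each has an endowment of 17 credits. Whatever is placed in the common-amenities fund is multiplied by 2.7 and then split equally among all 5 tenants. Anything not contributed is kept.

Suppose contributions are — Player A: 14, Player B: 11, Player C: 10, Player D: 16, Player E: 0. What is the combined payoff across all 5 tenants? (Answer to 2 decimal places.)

Total contributed: 14 + 11 + 10 + 16 + 0 = 51; total kept: 5 × 17 − 51 = 34.
The common-amenities fund pays out 2.7 × 51 = 137.70 in aggregate.
Group total = 34 + 137.70 = 171.70.

171.70 credits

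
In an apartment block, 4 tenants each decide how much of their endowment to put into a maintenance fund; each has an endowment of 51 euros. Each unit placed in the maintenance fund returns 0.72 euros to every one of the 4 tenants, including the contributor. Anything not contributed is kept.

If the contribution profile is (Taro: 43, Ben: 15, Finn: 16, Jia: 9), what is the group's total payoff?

360.04 euros

Total contributed: 43 + 15 + 16 + 9 = 83; total kept: 4 × 51 − 83 = 121.
The maintenance fund pays out 0.72 × 4 × 83 = 239.04 in aggregate.
Group total = 121 + 239.04 = 360.04.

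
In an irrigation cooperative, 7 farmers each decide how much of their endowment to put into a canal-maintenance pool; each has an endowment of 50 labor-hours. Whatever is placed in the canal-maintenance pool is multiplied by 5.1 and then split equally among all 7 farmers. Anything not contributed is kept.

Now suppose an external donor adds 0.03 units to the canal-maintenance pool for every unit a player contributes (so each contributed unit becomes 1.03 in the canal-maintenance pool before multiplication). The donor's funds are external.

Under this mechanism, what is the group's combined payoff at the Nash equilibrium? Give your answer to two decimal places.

350.00 labor-hours

With the mechanism, a contributed unit returns 5.1 × 1.03 / 7 = 0.7504 per unit of net cost — still below 1 — so contributing 0 remains dominant for every player.
Everyone keeps their endowment and the group total is 7 × 50 = 350.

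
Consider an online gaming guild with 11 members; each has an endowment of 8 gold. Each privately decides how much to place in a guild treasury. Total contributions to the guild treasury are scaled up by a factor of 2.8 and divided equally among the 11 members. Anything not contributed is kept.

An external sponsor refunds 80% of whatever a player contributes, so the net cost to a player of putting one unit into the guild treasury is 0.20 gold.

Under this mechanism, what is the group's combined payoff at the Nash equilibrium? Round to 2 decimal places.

316.80 gold

With the mechanism, a contributed unit returns (2.8/11) / 0.20 = 1.2727 per unit of net cost to the contributor — now above 1 — so contributing fully is weakly dominant for every player.
So the Nash equilibrium is full contribution by all 11; the group earns 11 × (8 × 0.80 + 2.8 × 8) = 316.80.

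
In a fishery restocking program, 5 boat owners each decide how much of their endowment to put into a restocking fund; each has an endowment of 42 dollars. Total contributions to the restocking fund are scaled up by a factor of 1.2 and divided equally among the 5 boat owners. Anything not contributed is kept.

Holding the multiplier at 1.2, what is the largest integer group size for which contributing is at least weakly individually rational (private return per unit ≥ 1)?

1

Private return per unit is 1.2/(group size), which is ≥ 1 whenever the group size is ≤ 1.2.
The largest such integer is 1.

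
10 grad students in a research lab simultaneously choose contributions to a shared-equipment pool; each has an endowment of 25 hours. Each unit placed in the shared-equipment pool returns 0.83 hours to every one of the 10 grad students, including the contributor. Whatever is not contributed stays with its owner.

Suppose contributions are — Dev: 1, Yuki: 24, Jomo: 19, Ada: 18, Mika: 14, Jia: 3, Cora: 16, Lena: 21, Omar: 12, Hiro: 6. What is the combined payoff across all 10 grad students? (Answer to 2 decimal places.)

Total contributed: 1 + 24 + 19 + 18 + 14 + 3 + 16 + 21 + 12 + 6 = 134; total kept: 10 × 25 − 134 = 116.
The shared-equipment pool pays out 0.83 × 10 × 134 = 1112.20 in aggregate.
Group total = 116 + 1112.20 = 1228.20.

1228.20 hours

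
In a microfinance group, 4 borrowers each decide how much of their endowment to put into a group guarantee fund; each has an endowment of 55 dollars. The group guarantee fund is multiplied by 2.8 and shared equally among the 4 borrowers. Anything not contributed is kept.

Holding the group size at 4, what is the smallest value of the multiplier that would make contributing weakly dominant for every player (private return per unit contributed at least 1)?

4

A contributed unit returns (multiplier)/4 to its contributor.
This reaches 1 exactly when the multiplier is 4.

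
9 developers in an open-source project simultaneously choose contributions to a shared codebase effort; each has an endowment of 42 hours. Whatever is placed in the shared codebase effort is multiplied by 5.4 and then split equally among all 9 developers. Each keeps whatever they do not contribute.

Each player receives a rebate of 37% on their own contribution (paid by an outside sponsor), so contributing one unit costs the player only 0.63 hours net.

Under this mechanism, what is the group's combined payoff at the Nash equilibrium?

The effective private return is (5.4/9) / 0.63 = 0.9524, which is still under 1, so the mechanism doesn't change anyone's dominant strategy: zero contribution.
At the Nash equilibrium no one contributes; group total payoff = 9 × 42 = 378.

378.00 hours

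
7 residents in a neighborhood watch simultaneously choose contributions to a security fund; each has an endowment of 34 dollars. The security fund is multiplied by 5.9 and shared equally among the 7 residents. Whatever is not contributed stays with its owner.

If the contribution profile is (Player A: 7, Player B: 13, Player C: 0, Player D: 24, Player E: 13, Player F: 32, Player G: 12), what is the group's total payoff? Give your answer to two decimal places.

Total contributed: 7 + 13 + 0 + 24 + 13 + 32 + 12 = 101; total kept: 7 × 34 − 101 = 137.
The security fund pays out 5.9 × 101 = 595.90 in aggregate.
Group total = 137 + 595.90 = 732.90.

732.90 dollars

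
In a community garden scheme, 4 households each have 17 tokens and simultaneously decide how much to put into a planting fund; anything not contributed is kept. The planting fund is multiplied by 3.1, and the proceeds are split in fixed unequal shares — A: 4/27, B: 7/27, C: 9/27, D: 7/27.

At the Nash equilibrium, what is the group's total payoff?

103.70 tokens

Each unit j contributes comes back to j as 3.1 × (j's share), so j prefers to contribute only if that share exceeds 1/3.1 = 0.3226; otherwise keeping the unit dominates.
The only share above 0.3226 is C's 9/27, contributing 17; the remaining 3 contribute 0. Total contributed: 17.
The planting fund pays out 3.1 × 17 = 52.70 in total (split across the unequal shares, but the aggregate is all that matters for the group sum).
The 3 free-riders keep 17 each, adding 51. Group total = 51 + 52.70 = 103.70.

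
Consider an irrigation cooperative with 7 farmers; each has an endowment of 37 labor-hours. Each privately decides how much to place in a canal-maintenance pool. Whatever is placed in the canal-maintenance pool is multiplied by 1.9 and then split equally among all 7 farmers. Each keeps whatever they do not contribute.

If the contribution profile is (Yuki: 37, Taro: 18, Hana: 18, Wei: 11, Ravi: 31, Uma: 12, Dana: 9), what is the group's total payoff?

Total contributed: 37 + 18 + 18 + 11 + 31 + 12 + 9 = 136; total kept: 7 × 37 − 136 = 123.
The canal-maintenance pool pays out 1.9 × 136 = 258.40 in aggregate.
Group total = 123 + 258.40 = 381.40.

381.40 labor-hours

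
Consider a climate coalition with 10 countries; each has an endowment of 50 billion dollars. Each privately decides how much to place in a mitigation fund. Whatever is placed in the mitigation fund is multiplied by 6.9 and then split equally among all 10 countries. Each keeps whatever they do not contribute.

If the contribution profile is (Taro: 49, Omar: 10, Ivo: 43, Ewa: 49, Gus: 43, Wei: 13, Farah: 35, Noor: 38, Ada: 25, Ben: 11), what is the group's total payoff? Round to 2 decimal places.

Total contributed: 49 + 10 + 43 + 49 + 43 + 13 + 35 + 38 + 25 + 11 = 316; total kept: 10 × 50 − 316 = 184.
The mitigation fund pays out 6.9 × 316 = 2180.40 in aggregate.
Group total = 184 + 2180.40 = 2364.40.

2364.40 billion dollars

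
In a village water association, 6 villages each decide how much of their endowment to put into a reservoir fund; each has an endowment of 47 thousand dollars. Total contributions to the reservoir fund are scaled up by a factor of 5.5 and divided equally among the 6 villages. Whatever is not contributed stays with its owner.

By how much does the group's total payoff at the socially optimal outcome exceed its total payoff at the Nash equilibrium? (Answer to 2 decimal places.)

Each contributed unit returns 5.5/6 = 0.9167 to its contributor — below 1 — so contributing 0 is dominant for every player. At the Nash equilibrium everyone keeps their 47, and the group total is 6 × 47 = 282.
Each contributed unit returns 5.500 to the group as a whole (0.9167 to each of 6 players), which exceeds 1, so the social optimum is full contribution: group total = 5.500 × 282 = 1551.00.
Efficiency loss = 1551.00 − 282 = 1269.00.

1269.00 thousand dollars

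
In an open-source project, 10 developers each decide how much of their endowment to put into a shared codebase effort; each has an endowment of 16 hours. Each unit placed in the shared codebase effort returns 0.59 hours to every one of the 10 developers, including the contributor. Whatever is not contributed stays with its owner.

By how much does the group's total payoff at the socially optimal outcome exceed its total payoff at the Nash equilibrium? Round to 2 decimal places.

The private return per contributed unit is 0.59 < 1, so contributing 0 is dominant for every player. At the Nash equilibrium everyone keeps their 16, and the group total is 10 × 16 = 160.
Each contributed unit returns 5.900 to the group as a whole (0.59 to each of 10 players), which exceeds 1, so the social optimum is full contribution: group total = 5.900 × 160 = 944.00.
Efficiency loss = 944.00 − 160 = 784.00.

784.00 hours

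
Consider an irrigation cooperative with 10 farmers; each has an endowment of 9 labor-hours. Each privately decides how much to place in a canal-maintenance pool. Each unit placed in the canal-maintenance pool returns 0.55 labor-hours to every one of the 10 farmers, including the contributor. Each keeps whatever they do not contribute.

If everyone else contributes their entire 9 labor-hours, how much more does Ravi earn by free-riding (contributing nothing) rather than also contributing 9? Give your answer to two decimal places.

4.05 labor-hours

Switching from a contribution of 9 to 0 lets Ravi keep an extra 9 labor-hours, but lowers the canal-maintenance pool by 9, which costs Ravi their own share of that drop: 0.55 × 9 = 4.95.
Net gain = 9 − 4.95 = 4.05. The private return per contributed unit (0.55) is below 1, so free-riding is indeed the best response regardless of what the others do.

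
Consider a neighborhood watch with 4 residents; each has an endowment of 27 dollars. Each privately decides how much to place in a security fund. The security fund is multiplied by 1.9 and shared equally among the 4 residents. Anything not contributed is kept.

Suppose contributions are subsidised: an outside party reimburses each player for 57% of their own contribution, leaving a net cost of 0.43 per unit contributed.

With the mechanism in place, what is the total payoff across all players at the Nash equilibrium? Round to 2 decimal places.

266.76 dollars

With the mechanism, a contributed unit returns (1.9/4) / 0.43 = 1.1047 per unit of net cost to the contributor — now above 1 — so contributing fully is weakly dominant for every player.
So the Nash equilibrium is full contribution by all 4; the group earns 4 × (27 × 0.57 + 1.9 × 27) = 266.76.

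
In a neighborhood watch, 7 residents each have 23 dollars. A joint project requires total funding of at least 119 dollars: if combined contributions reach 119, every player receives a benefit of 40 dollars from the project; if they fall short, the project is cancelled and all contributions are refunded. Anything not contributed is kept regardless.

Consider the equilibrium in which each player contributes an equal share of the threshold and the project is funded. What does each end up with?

Equal share of the threshold: 119/7 = 17.
At this profile no one gains by cutting their contribution: any cut drops the total below 119, the project is cancelled, contributions are refunded, and the deviator ends with 23, which is less than 23 − 17 + 40 = 46. Contributing more than 17 just wastes the excess. So contributing exactly 17 is a best response.
Each player's payoff: 23 − 17 + 40 = 46.

46 dollars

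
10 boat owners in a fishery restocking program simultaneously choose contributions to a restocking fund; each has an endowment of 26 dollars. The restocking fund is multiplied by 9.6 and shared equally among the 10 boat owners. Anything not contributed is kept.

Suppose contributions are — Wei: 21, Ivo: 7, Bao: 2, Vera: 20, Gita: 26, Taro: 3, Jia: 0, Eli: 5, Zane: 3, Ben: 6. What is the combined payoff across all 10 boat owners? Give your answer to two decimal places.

1059.80 dollars

Total contributed: 21 + 7 + 2 + 20 + 26 + 3 + 0 + 5 + 3 + 6 = 93; total kept: 10 × 26 − 93 = 167.
The restocking fund pays out 9.6 × 93 = 892.80 in aggregate.
Group total = 167 + 892.80 = 1059.80.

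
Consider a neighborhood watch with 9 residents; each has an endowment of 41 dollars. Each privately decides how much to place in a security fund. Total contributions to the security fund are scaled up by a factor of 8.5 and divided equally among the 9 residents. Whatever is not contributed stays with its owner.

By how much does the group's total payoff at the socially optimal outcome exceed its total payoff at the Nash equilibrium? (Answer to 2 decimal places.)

Each contributed unit returns 8.5/9 = 0.9444 to its contributor — below 1 — so contributing 0 is dominant for every player. At the Nash equilibrium everyone keeps their 41, and the group total is 9 × 41 = 369.
Each contributed unit returns 8.500 to the group as a whole (0.9444 to each of 9 players), which exceeds 1, so the social optimum is full contribution: group total = 8.500 × 369 = 3136.50.
Efficiency loss = 3136.50 − 369 = 2767.50.

2767.50 dollars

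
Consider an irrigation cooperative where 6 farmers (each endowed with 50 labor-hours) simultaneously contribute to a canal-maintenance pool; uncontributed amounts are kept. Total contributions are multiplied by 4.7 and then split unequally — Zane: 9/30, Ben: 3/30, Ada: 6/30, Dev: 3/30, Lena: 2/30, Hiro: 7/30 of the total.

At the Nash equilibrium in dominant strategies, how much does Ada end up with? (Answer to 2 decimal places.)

144.00 labor-hours

For player j, contributing a unit is worthwhile iff 4.7 × (j's share) ≥ 1, i.e. iff j's share is at least 0.2128.
The shares above 0.2128 belong to Zane and Hiro, contributing 50 each; the remaining 4 contribute 0. Total contributed: 100.
Ada keeps 50 and receives 4.7 × 100 × 6/30 = 94.00 from the canal-maintenance pool, for a payoff of 144.00.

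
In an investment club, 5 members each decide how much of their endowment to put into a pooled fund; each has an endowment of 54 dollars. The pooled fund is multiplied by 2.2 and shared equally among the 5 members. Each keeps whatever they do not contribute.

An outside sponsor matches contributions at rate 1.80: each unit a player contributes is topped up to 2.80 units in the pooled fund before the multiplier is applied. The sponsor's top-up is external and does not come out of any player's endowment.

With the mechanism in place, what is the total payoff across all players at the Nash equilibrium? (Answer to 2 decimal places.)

1663.20 dollars

The effective private return per unit is now 2.2 × 2.80 / 5 = 1.2320 > 1, so every player's dominant strategy flips to full contribution.
At the Nash equilibrium everyone contributes 54. Group total payoff = 2.2 × 2.80 × 270 = 1663.20.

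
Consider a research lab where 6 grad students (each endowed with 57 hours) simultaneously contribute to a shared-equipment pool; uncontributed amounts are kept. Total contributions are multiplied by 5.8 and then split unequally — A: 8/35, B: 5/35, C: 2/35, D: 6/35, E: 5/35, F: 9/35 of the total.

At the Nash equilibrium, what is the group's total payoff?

889.20 hours

For player j, contributing a unit is worthwhile iff 5.8 × (j's share) ≥ 1, i.e. iff j's share is at least 0.1724.
A and F clear that bar, contributing 57 each; the remaining 4 contribute 0. Total contributed: 114.
The shared-equipment pool pays out 5.8 × 114 = 661.20 in total (split across the unequal shares, but the aggregate is all that matters for the group sum).
The 4 free-riders keep 57 each, adding 228. Group total = 228 + 661.20 = 889.20.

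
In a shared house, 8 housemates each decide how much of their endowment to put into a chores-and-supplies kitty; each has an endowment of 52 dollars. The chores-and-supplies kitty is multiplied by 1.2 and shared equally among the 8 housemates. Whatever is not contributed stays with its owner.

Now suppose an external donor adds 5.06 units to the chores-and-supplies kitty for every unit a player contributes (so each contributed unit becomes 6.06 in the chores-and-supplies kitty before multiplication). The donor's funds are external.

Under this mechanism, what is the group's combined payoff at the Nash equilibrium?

Even with the mechanism, each unit contributed returns only 1.2 × 6.06 / 8 = 0.9090 per unit of net cost, so contributing nothing is still dominant.
Everyone keeps their endowment and the group total is 8 × 52 = 416.

416.00 dollars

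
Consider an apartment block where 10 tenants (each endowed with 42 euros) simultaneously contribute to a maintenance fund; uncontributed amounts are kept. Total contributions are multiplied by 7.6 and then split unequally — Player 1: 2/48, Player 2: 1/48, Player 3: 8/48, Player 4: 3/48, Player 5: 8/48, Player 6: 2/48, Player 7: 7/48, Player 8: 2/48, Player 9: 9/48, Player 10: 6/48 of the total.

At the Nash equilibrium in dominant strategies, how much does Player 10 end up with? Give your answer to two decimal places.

201.60 euros

For player j, contributing a unit is worthwhile iff 7.6 × (j's share) ≥ 1, i.e. iff j's share is at least 0.1316.
The shares above 0.1316 belong to Player 3, Player 5, Player 7 and Player 9, contributing 42 each; the remaining 6 contribute 0. Total contributed: 168.
Player 10 keeps 42 and receives 7.6 × 168 × 6/48 = 159.60 from the maintenance fund, for a payoff of 201.60.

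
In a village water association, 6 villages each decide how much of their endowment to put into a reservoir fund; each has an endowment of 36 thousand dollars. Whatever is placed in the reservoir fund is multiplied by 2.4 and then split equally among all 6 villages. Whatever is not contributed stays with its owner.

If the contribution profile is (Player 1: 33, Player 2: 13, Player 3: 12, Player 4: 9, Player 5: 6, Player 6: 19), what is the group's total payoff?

344.80 thousand dollars

Total contributed: 33 + 13 + 12 + 9 + 6 + 19 = 92; total kept: 6 × 36 − 92 = 124.
The reservoir fund pays out 2.4 × 92 = 220.80 in aggregate.
Group total = 124 + 220.80 = 344.80.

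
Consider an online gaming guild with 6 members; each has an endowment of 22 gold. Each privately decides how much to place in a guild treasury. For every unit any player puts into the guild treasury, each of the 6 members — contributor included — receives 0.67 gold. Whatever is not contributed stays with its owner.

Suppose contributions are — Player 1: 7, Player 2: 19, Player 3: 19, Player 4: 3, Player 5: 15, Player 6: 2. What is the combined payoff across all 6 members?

328.30 gold

Total contributed: 7 + 19 + 19 + 3 + 15 + 2 = 65; total kept: 6 × 22 − 65 = 67.
The guild treasury pays out 0.67 × 6 × 65 = 261.30 in aggregate.
Group total = 67 + 261.30 = 328.30.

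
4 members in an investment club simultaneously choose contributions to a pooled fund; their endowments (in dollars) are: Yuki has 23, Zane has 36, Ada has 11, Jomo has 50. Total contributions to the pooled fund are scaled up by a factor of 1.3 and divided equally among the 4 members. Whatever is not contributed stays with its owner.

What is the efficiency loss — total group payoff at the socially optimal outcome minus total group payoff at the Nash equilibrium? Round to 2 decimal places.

The private return per contributed unit is 1.3/4 = 0.3250 < 1 for every player regardless of endowment, so the Nash equilibrium is zero contribution and the group total is Σ E_j = 23 + 36 + 11 + 50 = 120.
Each contributed unit returns 1.300 to the group, so the social optimum is full contribution by everyone: group total = 1.300 × 120 = 156.00.
Efficiency loss = (1.300 − 1) × 120 = 36.00.

36.00 dollars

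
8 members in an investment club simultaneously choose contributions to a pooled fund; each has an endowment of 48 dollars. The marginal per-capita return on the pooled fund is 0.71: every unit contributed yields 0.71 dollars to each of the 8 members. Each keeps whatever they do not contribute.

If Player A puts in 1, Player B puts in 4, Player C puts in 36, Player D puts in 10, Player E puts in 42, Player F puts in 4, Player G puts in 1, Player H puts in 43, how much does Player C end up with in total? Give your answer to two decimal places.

112.11 dollars

Total contributed: 1 + 4 + 36 + 10 + 42 + 4 + 1 + 43 = 141.
Each receives 0.71 × 141 = 100.11 from the pooled fund.
Player C keeps 48 − 36 = 12, so Player C's payoff is 12 + 100.11 = 112.11.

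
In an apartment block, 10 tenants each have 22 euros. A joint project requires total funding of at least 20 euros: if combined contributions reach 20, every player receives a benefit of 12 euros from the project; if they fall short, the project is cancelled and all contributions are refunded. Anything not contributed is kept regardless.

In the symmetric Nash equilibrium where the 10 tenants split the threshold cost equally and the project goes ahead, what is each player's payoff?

Equal share of the threshold: 20/10 = 2.
At this profile no one gains by cutting their contribution: any cut drops the total below 20, the project is cancelled, contributions are refunded, and the deviator ends with 22, which is less than 22 − 2 + 12 = 32. Contributing more than 2 just wastes the excess. So contributing exactly 2 is a best response.
Each player's payoff: 22 − 2 + 12 = 32.

32 euros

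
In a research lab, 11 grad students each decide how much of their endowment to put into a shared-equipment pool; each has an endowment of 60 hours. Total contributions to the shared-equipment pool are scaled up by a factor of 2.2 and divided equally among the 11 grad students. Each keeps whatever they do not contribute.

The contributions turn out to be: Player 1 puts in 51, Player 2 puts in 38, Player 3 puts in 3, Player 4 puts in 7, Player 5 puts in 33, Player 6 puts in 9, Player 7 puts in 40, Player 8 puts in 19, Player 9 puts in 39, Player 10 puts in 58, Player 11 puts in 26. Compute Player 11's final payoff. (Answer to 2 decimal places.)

98.60 hours

Total contributed: 51 + 38 + 3 + 7 + 33 + 9 + 40 + 19 + 39 + 58 + 26 = 323.
Each receives 2.2 × 323 / 11 = 64.60 from the shared-equipment pool.
Player 11 keeps 60 − 26 = 34, so Player 11's payoff is 34 + 64.60 = 98.60.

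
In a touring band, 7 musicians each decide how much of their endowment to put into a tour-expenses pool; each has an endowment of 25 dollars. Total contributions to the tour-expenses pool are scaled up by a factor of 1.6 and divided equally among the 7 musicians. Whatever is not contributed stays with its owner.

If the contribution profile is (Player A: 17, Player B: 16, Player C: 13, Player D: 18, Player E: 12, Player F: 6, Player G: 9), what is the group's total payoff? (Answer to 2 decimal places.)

229.60 dollars

Total contributed: 17 + 16 + 13 + 18 + 12 + 6 + 9 = 91; total kept: 7 × 25 − 91 = 84.
The tour-expenses pool pays out 1.6 × 91 = 145.60 in aggregate.
Group total = 84 + 145.60 = 229.60.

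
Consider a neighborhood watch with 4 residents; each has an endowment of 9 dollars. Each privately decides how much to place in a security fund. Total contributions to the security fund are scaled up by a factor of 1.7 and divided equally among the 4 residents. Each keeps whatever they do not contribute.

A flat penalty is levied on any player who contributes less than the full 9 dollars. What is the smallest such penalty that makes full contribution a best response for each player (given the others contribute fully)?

5.18 dollars

Given the others contribute fully, the best deviation is to contribute 0 (any partial contribution still incurs the fine and gives up units whose private return 0.4250 is below 1).
Deviating from 9 to 0 saves 9 dollars but forfeits the deviator's share of the drop in the security fund: 1.7/4 × 9 = 3.82.
So the deviation gain is 9 − 3.82 = 5.18, and the fine must be at least 5.18 dollars to wipe it out.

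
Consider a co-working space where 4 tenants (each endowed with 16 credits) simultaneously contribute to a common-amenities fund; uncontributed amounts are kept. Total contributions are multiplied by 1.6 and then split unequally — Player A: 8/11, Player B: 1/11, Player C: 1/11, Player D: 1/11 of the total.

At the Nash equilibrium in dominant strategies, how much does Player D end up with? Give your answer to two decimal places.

18.33 credits

Player j's private return per contributed unit is 1.6 × (j's share). Contributing is weakly dominant for j when that share is at least 1/1.6 = 0.6250, and contributing 0 is dominant otherwise.
Only Player A (8/11) clears that bar, contributing 16; the remaining 3 contribute 0. Total contributed: 16.
Player D keeps 16 and receives 1.6 × 16 × 1/11 = 2.33 from the common-amenities fund, for a payoff of 18.33.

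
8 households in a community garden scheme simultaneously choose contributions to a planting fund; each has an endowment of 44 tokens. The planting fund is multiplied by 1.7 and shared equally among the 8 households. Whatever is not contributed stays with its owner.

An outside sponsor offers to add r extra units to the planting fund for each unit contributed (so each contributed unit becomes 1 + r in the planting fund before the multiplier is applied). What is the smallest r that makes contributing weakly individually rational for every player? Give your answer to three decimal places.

3.706

With matching at rate r, one contributed unit becomes (1 + r) in the planting fund and returns 1.7 × (1 + r) / 8 to the contributor.
Setting this equal to 1: 1 + r = 8/1.7 = 4.7059.
So the minimum matching rate is r = 4.7059 − 1 = 3.706.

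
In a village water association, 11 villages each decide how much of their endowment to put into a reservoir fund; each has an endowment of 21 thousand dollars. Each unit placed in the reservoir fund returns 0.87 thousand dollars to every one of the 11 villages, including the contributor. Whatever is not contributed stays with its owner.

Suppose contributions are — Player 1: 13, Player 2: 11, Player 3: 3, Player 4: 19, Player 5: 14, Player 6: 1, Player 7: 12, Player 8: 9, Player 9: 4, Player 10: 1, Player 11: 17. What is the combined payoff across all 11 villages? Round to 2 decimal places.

Total contributed: 13 + 11 + 3 + 19 + 14 + 1 + 12 + 9 + 4 + 1 + 17 = 104; total kept: 11 × 21 − 104 = 127.
The reservoir fund pays out 0.87 × 11 × 104 = 995.28 in aggregate.
Group total = 127 + 995.28 = 1122.28.

1122.28 thousand dollars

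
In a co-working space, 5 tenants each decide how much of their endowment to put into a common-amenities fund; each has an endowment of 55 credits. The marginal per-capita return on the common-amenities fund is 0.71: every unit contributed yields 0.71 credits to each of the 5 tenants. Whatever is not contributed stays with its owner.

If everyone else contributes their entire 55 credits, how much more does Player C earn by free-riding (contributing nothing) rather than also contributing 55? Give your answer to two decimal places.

15.95 credits

Switching from a contribution of 55 to 0 lets Player C keep an extra 55 credits, but lowers the common-amenities fund by 55, which costs Player C their own share of that drop: 0.71 × 55 = 39.05.
Net gain = 55 − 39.05 = 15.95. The private return per contributed unit (0.71) is below 1, so free-riding is indeed the best response regardless of what the others do.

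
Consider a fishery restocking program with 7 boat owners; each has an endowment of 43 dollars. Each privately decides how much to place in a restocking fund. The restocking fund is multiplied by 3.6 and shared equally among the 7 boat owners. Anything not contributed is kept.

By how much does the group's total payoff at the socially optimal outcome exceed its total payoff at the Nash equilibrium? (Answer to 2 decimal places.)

Each contributed unit returns 3.6/7 = 0.5143 to its contributor — below 1 — so contributing 0 is dominant for every player. At the Nash equilibrium everyone keeps their 43, and the group total is 7 × 43 = 301.
Each contributed unit returns 3.600 to the group as a whole (0.5143 to each of 7 players), which exceeds 1, so the social optimum is full contribution: group total = 3.600 × 301 = 1083.60.
Efficiency loss = 1083.60 − 301 = 782.60.

782.60 dollars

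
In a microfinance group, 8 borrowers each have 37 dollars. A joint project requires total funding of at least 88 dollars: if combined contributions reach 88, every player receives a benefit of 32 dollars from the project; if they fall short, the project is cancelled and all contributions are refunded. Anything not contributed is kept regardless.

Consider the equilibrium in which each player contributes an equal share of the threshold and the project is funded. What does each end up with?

Equal share of the threshold: 88/8 = 11.
At this profile no one gains by cutting their contribution: any cut drops the total below 88, the project is cancelled, contributions are refunded, and the deviator ends with 37, which is less than 37 − 11 + 32 = 58. Contributing more than 11 just wastes the excess. So contributing exactly 11 is a best response.
Each player's payoff: 37 − 11 + 32 = 58.

58 dollars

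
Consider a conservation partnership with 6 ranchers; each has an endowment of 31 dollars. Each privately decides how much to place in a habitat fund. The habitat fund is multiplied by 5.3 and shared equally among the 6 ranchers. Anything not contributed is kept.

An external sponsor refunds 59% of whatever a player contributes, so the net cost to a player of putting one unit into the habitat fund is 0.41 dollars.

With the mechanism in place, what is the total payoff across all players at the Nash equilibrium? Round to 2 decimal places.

Under the mechanism each unit contributed yields (5.3/6) / 0.41 = 2.1545 back to its contributor per unit of net cost, which exceeds 1, making full contribution the dominant choice for everyone.
So the Nash equilibrium is full contribution by all 6; the group earns 6 × (31 × 0.59 + 5.3 × 31) = 1095.54.

1095.54 dollars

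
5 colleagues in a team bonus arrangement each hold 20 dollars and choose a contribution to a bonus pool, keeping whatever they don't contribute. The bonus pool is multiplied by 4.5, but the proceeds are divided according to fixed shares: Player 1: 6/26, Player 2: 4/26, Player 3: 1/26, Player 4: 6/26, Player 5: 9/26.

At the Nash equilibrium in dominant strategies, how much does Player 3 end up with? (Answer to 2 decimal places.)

30.38 dollars

For player j, contributing a unit is worthwhile iff 4.5 × (j's share) ≥ 1, i.e. iff j's share is at least 0.2222.
The shares above 0.2222 belong to Player 1, Player 4 and Player 5, contributing 20 each; the remaining 2 contribute 0. Total contributed: 60.
Player 3 keeps 20 and receives 4.5 × 60 × 1/26 = 10.38 from the bonus pool, for a payoff of 30.38.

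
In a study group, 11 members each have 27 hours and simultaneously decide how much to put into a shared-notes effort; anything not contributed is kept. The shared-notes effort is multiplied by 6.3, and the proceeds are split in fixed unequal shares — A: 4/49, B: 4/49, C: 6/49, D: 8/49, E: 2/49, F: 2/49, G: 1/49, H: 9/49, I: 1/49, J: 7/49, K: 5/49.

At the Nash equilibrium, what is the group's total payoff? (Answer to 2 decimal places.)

583.20 hours

For player j, contributing a unit is worthwhile iff 6.3 × (j's share) ≥ 1, i.e. iff j's share is at least 0.1587.
D and H are above the threshold, contributing 27 each; the remaining 9 contribute 0. Total contributed: 54.
The shared-notes effort pays out 6.3 × 54 = 340.20 in total (split across the unequal shares, but the aggregate is all that matters for the group sum).
The 9 free-riders keep 27 each, adding 243. Group total = 243 + 340.20 = 583.20.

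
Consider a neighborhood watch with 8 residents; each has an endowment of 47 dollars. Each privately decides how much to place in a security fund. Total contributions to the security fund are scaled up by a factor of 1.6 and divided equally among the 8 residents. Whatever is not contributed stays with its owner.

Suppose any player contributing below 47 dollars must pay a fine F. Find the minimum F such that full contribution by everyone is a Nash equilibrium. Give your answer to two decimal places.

Given the others contribute fully, the best deviation is to contribute 0 (any partial contribution still incurs the fine and gives up units whose private return 0.2000 is below 1).
Deviating from 47 to 0 saves 47 dollars but forfeits the deviator's share of the drop in the security fund: 1.6/8 × 47 = 9.40.
So the deviation gain is 47 − 9.40 = 37.60, and the fine must be at least 37.60 dollars to wipe it out.

37.60 dollars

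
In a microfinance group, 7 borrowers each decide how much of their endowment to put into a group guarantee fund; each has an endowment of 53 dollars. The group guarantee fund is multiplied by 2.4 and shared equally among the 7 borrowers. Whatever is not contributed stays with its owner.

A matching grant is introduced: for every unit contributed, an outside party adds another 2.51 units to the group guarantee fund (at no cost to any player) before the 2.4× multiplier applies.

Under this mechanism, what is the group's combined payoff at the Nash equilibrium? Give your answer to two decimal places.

Under the mechanism each unit contributed yields 2.4 × 3.51 / 7 = 1.2034 back to its contributor per unit of net cost, which exceeds 1, making full contribution the dominant choice for everyone.
So the Nash equilibrium is full contribution by all 7; the group earns 2.4 × 3.51 × 371 = 3125.30.

3125.30 dollars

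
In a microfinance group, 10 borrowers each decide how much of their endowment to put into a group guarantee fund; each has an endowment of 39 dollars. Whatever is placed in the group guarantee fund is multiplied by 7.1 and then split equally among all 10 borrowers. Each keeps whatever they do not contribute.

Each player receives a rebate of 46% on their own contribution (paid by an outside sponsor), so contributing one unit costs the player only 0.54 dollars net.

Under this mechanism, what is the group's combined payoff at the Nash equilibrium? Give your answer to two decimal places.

With the mechanism, a contributed unit returns (7.1/10) / 0.54 = 1.3148 per unit of net cost to the contributor — now above 1 — so contributing fully is weakly dominant for every player.
So the Nash equilibrium is full contribution by all 10; the group earns 10 × (39 × 0.46 + 7.1 × 39) = 2948.40.

2948.40 dollars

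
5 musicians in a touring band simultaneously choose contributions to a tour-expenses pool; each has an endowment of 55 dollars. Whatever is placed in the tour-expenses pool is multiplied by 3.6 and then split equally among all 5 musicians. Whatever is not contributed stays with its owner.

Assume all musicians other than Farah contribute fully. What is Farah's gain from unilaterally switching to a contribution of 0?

Switching from a contribution of 55 to 0 lets Farah keep an extra 55 dollars, but lowers the tour-expenses pool by 55, which costs Farah their own share of that drop: 3.6/5 × 55 = 39.60.
Net gain = 55 − 39.60 = 15.40. The private return per contributed unit (0.7200) is below 1, so free-riding is indeed the best response regardless of what the others do.

15.40 dollars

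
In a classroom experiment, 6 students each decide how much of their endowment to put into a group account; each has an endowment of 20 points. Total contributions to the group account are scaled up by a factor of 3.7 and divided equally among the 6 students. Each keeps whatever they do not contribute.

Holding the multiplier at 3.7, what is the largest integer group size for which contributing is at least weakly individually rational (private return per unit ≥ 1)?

3

Private return per unit is 3.7/(group size), which is ≥ 1 whenever the group size is ≤ 3.7.
The largest such integer is 3.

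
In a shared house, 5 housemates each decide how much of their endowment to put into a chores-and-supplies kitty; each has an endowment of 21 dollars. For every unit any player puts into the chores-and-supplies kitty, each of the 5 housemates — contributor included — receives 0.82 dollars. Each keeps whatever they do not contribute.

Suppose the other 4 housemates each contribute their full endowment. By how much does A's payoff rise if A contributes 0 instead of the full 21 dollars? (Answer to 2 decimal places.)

3.78 dollars

Switching from a contribution of 21 to 0 lets A keep an extra 21 dollars, but lowers the chores-and-supplies kitty by 21, which costs A their own share of that drop: 0.82 × 21 = 17.22.
Net gain = 21 − 17.22 = 3.78. The private return per contributed unit (0.82) is below 1, so free-riding is indeed the best response regardless of what the others do.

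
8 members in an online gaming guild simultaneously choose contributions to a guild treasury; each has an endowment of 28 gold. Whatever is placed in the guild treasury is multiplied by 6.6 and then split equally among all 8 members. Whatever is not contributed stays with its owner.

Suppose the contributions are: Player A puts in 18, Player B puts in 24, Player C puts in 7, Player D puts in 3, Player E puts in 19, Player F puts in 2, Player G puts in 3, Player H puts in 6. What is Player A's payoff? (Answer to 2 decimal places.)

Total contributed: 18 + 24 + 7 + 3 + 19 + 2 + 3 + 6 = 82.
Each receives 6.6 × 82 / 8 = 67.65 from the guild treasury.
Player A keeps 28 − 18 = 10, so Player A's payoff is 10 + 67.65 = 77.65.

77.65 gold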